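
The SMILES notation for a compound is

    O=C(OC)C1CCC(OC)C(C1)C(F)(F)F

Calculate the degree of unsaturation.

Degree of unsaturation = (number of rings) + (number of π bonds).
Ring closures in the SMILES: 1.
π bonds: 1 double bond (each 1 DoU) → 1 DoU from unsaturation.
Total DoU = 1 + 1 = 2.

2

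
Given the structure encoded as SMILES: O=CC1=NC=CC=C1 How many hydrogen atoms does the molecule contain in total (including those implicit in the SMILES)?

Walk through each heavy atom and fill implicit hydrogens from standard valence (C 4, N 3, O 2, S 2, halogen 1):
  atom 1: O, bond orders sum to 2 (valence 2) → 0 H
  atom 2: C, bond orders sum to 3 (valence 4) → 1 H
  atom 3: C, bond orders sum to 4 (valence 4) → 0 H
  atom 4: N, bond orders sum to 3 (valence 3) → 0 H
  atom 5: C, bond orders sum to 3 (valence 4) → 1 H
  atom 6: C, bond orders sum to 3 (valence 4) → 1 H
  atom 7: C, bond orders sum to 3 (valence 4) → 1 H
  atom 8: C, bond orders sum to 3 (valence 4) → 1 H
Total hydrogens: 5.

5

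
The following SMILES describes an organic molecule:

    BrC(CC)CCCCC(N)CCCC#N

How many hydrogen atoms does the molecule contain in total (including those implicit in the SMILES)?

Walk through each heavy atom and fill implicit hydrogens from standard valence (C 4, N 3, O 2, S 2, halogen 1):
  atom 1: Br (halogen, monovalent) → 0 H
  atom 2: C, bond orders sum to 3 (valence 4) → 1 H
  atom 3: C, bond orders sum to 2 (valence 4) → 2 H
  atom 4: C, bond orders sum to 1 (valence 4) → 3 H
  atom 5: C, bond orders sum to 2 (valence 4) → 2 H
  atom 6: C, bond orders sum to 2 (valence 4) → 2 H
  atom 7: C, bond orders sum to 2 (valence 4) → 2 H
  atom 8: C, bond orders sum to 2 (valence 4) → 2 H
  atom 9: C, bond orders sum to 3 (valence 4) → 1 H
  atom 10: N, bond orders sum to 1 (valence 3) → 2 H
  atom 11: C, bond orders sum to 2 (valence 4) → 2 H
  atom 12: C, bond orders sum to 2 (valence 4) → 2 H
  atom 13: C, bond orders sum to 2 (valence 4) → 2 H
  atom 14: C, bond orders sum to 4 (valence 4) → 0 H
  atom 15: N, bond orders sum to 3 (valence 3) → 0 H
Total hydrogens: 23.

23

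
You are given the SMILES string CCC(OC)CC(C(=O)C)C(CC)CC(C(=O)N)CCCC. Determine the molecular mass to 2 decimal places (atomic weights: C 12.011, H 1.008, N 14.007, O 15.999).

313.48 g/mol

First, the molecular formula is C18H35NO3 (counting implicit H from valence).
  C: 18 × 12.011 = 216.198
  H: 35 × 1.008 = 35.280
  N: 1 × 14.007 = 14.007
  O: 3 × 15.999 = 47.997
Sum: 18×12.011 + 35×1.008 + 1×14.007 + 3×15.999 = 313.482 → 313.48 g/mol.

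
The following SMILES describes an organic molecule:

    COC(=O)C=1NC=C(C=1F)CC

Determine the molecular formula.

C8H10FNO2

Walk through each heavy atom and fill implicit hydrogens from standard valence (C 4, N 3, O 2, S 2, halogen 1):
  atom 1: C, bond orders sum to 1 (valence 4) → 3 H
  atom 2: O, bond orders sum to 2 (valence 2) → 0 H
  atom 3: C, bond orders sum to 4 (valence 4) → 0 H
  atom 4: O, bond orders sum to 2 (valence 2) → 0 H
  atom 5: C, bond orders sum to 4 (valence 4) → 0 H
  atom 6: N, bond orders sum to 2 (valence 3) → 1 H
  atom 7: C, bond orders sum to 3 (valence 4) → 1 H
  atom 8: C, bond orders sum to 4 (valence 4) → 0 H
  atom 9: C, bond orders sum to 4 (valence 4) → 0 H
  atom 10: F (halogen, monovalent) → 0 H
  atom 11: C, bond orders sum to 2 (valence 4) → 2 H
  atom 12: C, bond orders sum to 1 (valence 4) → 3 H
Totals → C:8, H:10, F:1, N:1, O:2.
In Hill order: C8H10FNO2.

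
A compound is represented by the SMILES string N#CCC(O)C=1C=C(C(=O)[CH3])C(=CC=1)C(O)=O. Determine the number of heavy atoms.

17

Every atom symbol written in the SMILES (organic subset) is one heavy atom; implicit H are not written.
Heavy atoms by element → C:12, N:1, O:4.
Total: 17.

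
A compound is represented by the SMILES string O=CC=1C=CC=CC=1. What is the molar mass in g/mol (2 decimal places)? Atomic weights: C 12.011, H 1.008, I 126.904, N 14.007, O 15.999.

106.12 g/mol

First, the molecular formula is C7H6O (counting implicit H from valence).
  C: 7 × 12.011 = 84.077
  H: 6 × 1.008 = 6.048
  O: 1 × 15.999 = 15.999
Sum: 7×12.011 + 6×1.008 + 1×15.999 = 106.124 → 106.12 g/mol.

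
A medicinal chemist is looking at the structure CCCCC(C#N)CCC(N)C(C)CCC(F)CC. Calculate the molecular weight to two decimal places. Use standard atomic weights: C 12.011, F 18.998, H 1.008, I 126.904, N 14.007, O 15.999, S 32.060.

270.44 g/mol

First, the molecular formula is C16H31FN2 (counting implicit H from valence).
  C: 16 × 12.011 = 192.176
  F: 1 × 18.998 = 18.998
  H: 31 × 1.008 = 31.248
  N: 2 × 14.007 = 28.014
Sum: 16×12.011 + 1×18.998 + 31×1.008 + 2×14.007 = 270.436 → 270.44 g/mol.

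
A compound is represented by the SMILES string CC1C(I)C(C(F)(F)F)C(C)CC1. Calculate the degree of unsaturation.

Degree of unsaturation = (number of rings) + (number of π bonds).
Ring closures in the SMILES: 1.
π bonds: none → 0 DoU from unsaturation.
Total DoU = 1 + 0 = 1.

1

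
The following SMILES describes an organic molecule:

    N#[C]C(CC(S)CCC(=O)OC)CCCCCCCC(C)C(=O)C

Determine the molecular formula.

C19H33NO3S

Walk through each heavy atom and fill implicit hydrogens from standard valence (C 4, N 3, O 2, S 2, halogen 1):
  atom 1: N, bond orders sum to 3 (valence 3) → 0 H
  atom 2: C with explicit H count 0
  atom 3: C, bond orders sum to 3 (valence 4) → 1 H
  atom 4: C, bond orders sum to 2 (valence 4) → 2 H
  atom 5: C, bond orders sum to 3 (valence 4) → 1 H
  atom 6: S, bond orders sum to 1 (valence 2) → 1 H
  atom 7: C, bond orders sum to 2 (valence 4) → 2 H
  atom 8: C, bond orders sum to 2 (valence 4) → 2 H
  atom 9: C, bond orders sum to 4 (valence 4) → 0 H
  atom 10: O, bond orders sum to 2 (valence 2) → 0 H
  atom 11: O, bond orders sum to 2 (valence 2) → 0 H
  atom 12: C, bond orders sum to 1 (valence 4) → 3 H
  atom 13: C, bond orders sum to 2 (valence 4) → 2 H
  atom 14: C, bond orders sum to 2 (valence 4) → 2 H
  atom 15: C, bond orders sum to 2 (valence 4) → 2 H
  atom 16: C, bond orders sum to 2 (valence 4) → 2 H
  atom 17: C, bond orders sum to 2 (valence 4) → 2 H
  atom 18: C, bond orders sum to 2 (valence 4) → 2 H
  atom 19: C, bond orders sum to 2 (valence 4) → 2 H
  atom 20: C, bond orders sum to 3 (valence 4) → 1 H
  atom 21: C, bond orders sum to 1 (valence 4) → 3 H
  atom 22: C, bond orders sum to 4 (valence 4) → 0 H
  atom 23: O, bond orders sum to 2 (valence 2) → 0 H
  atom 24: C, bond orders sum to 1 (valence 4) → 3 H
Totals → C:19, H:33, N:1, O:3, S:1.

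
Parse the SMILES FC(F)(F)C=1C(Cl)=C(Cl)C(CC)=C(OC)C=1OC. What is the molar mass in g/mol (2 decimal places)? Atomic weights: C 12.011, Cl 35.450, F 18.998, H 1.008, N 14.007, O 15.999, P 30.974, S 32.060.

303.10 g/mol

First, the molecular formula is C11H11Cl2F3O2 (counting implicit H from valence).
  C: 11 × 12.011 = 132.121
  Cl: 2 × 35.450 = 70.900
  F: 3 × 18.998 = 56.994
  H: 11 × 1.008 = 11.088
  O: 2 × 15.999 = 31.998
Sum: 11×12.011 + 2×35.450 + 3×18.998 + 11×1.008 + 2×15.999 = 303.101 → 303.10 g/mol.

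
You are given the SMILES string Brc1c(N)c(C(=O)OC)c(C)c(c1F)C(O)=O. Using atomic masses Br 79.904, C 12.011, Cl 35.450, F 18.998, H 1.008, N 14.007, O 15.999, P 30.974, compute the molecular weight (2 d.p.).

First, the molecular formula is C10H9BrFNO4 (counting implicit H from valence).
  Br: 1 × 79.904 = 79.904
  C: 10 × 12.011 = 120.110
  F: 1 × 18.998 = 18.998
  H: 9 × 1.008 = 9.072
  N: 1 × 14.007 = 14.007
  O: 4 × 15.999 = 63.996
Sum: 1×79.904 + 10×12.011 + 1×18.998 + 9×1.008 + 1×14.007 + 4×15.999 = 306.087 → 306.09 g/mol.

306.09 g/mol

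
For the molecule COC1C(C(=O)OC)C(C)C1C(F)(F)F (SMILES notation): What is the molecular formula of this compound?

Walk through each heavy atom and fill implicit hydrogens from standard valence (C 4, N 3, O 2, S 2, halogen 1):
  atom 1: C, bond orders sum to 1 (valence 4) → 3 H
  atom 2: O, bond orders sum to 2 (valence 2) → 0 H
  atom 3: C, bond orders sum to 3 (valence 4) → 1 H
  atom 4: C, bond orders sum to 3 (valence 4) → 1 H
  atom 5: C, bond orders sum to 4 (valence 4) → 0 H
  atom 6: O, bond orders sum to 2 (valence 2) → 0 H
  atom 7: O, bond orders sum to 2 (valence 2) → 0 H
  atom 8: C, bond orders sum to 1 (valence 4) → 3 H
  atom 9: C, bond orders sum to 3 (valence 4) → 1 H
  atom 10: C, bond orders sum to 1 (valence 4) → 3 H
  atom 11: C, bond orders sum to 3 (valence 4) → 1 H
  atom 12: C, bond orders sum to 4 (valence 4) → 0 H
  atom 13: F (halogen, monovalent) → 0 H
  atom 14: F (halogen, monovalent) → 0 H
  atom 15: F (halogen, monovalent) → 0 H
Totals → C:9, H:13, F:3, O:3.

C9H13F3O3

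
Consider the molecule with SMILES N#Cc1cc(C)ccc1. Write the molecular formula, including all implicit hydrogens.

C8H7N

Walk through each heavy atom and fill implicit hydrogens from standard valence (C 4, N 3, O 2, S 2, halogen 1); for lowercase aromatic atoms, an aromatic c carries 1 H when it has two neighbours and 0 H with three, and aromatic n carries 0 H:
  atom 1: N, bond orders sum to 3 (valence 3) → 0 H
  atom 2: C, bond orders sum to 4 (valence 4) → 0 H
  atom 3: aromatic c, 3 neighbours → 0 H
  atom 4: aromatic c, 2 neighbours → 1 H
  atom 5: aromatic c, 3 neighbours → 0 H
  atom 6: C, bond orders sum to 1 (valence 4) → 3 H
  atom 7: aromatic c, 2 neighbours → 1 H
  atom 8: aromatic c, 2 neighbours → 1 H
  atom 9: aromatic c, 2 neighbours → 1 H
Totals → C:8, H:7, N:1.
In Hill order: C8H7N.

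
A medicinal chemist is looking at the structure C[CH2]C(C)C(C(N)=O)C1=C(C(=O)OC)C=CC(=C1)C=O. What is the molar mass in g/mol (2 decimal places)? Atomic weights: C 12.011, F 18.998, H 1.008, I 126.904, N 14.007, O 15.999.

277.32 g/mol

First, the molecular formula is C15H19NO4 (counting implicit H from valence).
  C: 15 × 12.011 = 180.165
  H: 19 × 1.008 = 19.152
  N: 1 × 14.007 = 14.007
  O: 4 × 15.999 = 63.996
Sum: 15×12.011 + 19×1.008 + 1×14.007 + 4×15.999 = 277.320 → 277.32 g/mol.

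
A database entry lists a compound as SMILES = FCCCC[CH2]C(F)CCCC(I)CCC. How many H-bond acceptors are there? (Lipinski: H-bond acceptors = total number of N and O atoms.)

N atoms: 0; O atoms: 0.
Lipinski HBA = 0 + 0 = 0.

0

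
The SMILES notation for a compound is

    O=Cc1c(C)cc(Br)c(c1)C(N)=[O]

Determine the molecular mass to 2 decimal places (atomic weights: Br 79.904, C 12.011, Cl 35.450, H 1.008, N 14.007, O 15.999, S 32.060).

242.07 g/mol

First, the molecular formula is C9H8BrNO2 (counting implicit H from valence).
  Br: 1 × 79.904 = 79.904
  C: 9 × 12.011 = 108.099
  H: 8 × 1.008 = 8.064
  N: 1 × 14.007 = 14.007
  O: 2 × 15.999 = 31.998
Sum: 1×79.904 + 9×12.011 + 8×1.008 + 1×14.007 + 2×15.999 = 242.072 → 242.07 g/mol.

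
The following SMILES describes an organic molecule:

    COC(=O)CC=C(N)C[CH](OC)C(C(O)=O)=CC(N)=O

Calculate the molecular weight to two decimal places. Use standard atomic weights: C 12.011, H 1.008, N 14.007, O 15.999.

First, the molecular formula is C12H18N2O6 (counting implicit H from valence).
  C: 12 × 12.011 = 144.132
  H: 18 × 1.008 = 18.144
  N: 2 × 14.007 = 28.014
  O: 6 × 15.999 = 95.994
Sum: 12×12.011 + 18×1.008 + 2×14.007 + 6×15.999 = 286.284 → 286.28 g/mol.

286.28 g/mol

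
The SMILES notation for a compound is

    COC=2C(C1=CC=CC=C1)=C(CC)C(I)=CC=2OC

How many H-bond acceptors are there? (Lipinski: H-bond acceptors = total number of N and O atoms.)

2

N atoms: 0; O atoms: 2.
Lipinski HBA = 0 + 2 = 2.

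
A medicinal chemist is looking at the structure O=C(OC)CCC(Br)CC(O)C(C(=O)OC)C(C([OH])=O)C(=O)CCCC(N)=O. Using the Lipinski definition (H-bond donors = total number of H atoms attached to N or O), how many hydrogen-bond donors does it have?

Donors: find every N or O and count the H atoms it carries.
  atom 1 (O): bond orders sum to 2 → 0 H
  atom 3 (O): bond orders sum to 2 → 0 H
  atom 11 (O): bond orders sum to 1 → 1 H
  atom 14 (O): bond orders sum to 2 → 0 H
  atom 15 (O): bond orders sum to 2 → 0 H
  atom 19 (O): bond orders sum to 1 → 1 H
  atom 20 (O): bond orders sum to 2 → 0 H
  atom 22 (O): bond orders sum to 2 → 0 H
  atom 27 (N): bond orders sum to 1 → 2 H
  atom 28 (O): bond orders sum to 2 → 0 H
Lipinski HBD = 4.

4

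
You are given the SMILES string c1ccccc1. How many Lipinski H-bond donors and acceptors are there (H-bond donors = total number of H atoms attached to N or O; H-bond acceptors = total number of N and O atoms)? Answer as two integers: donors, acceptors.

0, 0

Donors: find every N or O and count the H atoms it carries.
  (no N or O atoms present)
Lipinski HBD = 0.
Acceptors: N atoms = 0, O atoms = 0 → HBA = 0.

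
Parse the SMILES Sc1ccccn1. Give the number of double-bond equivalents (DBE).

4

Molecular formula: C5H5NS.
DoU = (2C + 2 + N − H − X) / 2, where X is the halogen count and O/S are ignored.
    = (2·5 + 2 + 1 − 5 − 0) / 2 = 8 / 2 = 4.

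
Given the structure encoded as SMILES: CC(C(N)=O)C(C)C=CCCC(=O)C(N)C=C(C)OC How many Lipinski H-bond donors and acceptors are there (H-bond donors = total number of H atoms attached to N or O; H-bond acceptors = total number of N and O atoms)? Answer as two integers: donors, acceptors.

Donors: find every N or O and count the H atoms it carries.
  atom 4 (N): bond orders sum to 1 → 2 H
  atom 5 (O): bond orders sum to 2 → 0 H
  atom 13 (O): bond orders sum to 2 → 0 H
  atom 15 (N): bond orders sum to 1 → 2 H
  atom 19 (O): bond orders sum to 2 → 0 H
Lipinski HBD = 4.
Acceptors: N atoms = 2, O atoms = 3 → HBA = 5.

4, 5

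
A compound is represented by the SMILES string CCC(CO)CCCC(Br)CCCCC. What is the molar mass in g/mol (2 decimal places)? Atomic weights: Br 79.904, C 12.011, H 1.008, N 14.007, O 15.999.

First, the molecular formula is C13H27BrO (counting implicit H from valence).
  Br: 1 × 79.904 = 79.904
  C: 13 × 12.011 = 156.143
  H: 27 × 1.008 = 27.216
  O: 1 × 15.999 = 15.999
Sum: 1×79.904 + 13×12.011 + 27×1.008 + 1×15.999 = 279.262 → 279.26 g/mol.

279.26 g/mol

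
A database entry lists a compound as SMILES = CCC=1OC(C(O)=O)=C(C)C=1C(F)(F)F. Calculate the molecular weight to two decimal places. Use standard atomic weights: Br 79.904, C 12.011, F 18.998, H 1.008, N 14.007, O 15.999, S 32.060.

First, the molecular formula is C9H9F3O3 (counting implicit H from valence).
  C: 9 × 12.011 = 108.099
  F: 3 × 18.998 = 56.994
  H: 9 × 1.008 = 9.072
  O: 3 × 15.999 = 47.997
Sum: 9×12.011 + 3×18.998 + 9×1.008 + 3×15.999 = 222.162 → 222.16 g/mol.

222.16 g/mol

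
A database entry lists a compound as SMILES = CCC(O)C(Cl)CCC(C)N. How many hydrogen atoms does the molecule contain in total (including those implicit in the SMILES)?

18

Walk through each heavy atom and fill implicit hydrogens from standard valence (C 4, N 3, O 2, S 2, halogen 1):
  atom 1: C, bond orders sum to 1 (valence 4) → 3 H
  atom 2: C, bond orders sum to 2 (valence 4) → 2 H
  atom 3: C, bond orders sum to 3 (valence 4) → 1 H
  atom 4: O, bond orders sum to 1 (valence 2) → 1 H
  atom 5: C, bond orders sum to 3 (valence 4) → 1 H
  atom 6: Cl (halogen, monovalent) → 0 H
  atom 7: C, bond orders sum to 2 (valence 4) → 2 H
  atom 8: C, bond orders sum to 2 (valence 4) → 2 H
  atom 9: C, bond orders sum to 3 (valence 4) → 1 H
  atom 10: C, bond orders sum to 1 (valence 4) → 3 H
  atom 11: N, bond orders sum to 1 (valence 3) → 2 H
Total hydrogens: 18.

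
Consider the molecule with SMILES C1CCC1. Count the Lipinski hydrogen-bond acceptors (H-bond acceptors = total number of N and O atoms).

N atoms: 0; O atoms: 0.
Lipinski HBA = 0 + 0 = 0.

0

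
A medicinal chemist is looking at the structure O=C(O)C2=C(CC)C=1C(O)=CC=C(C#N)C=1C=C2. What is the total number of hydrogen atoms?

11

Walk through each heavy atom and fill implicit hydrogens from standard valence (C 4, N 3, O 2, S 2, halogen 1):
  atom 1: O, bond orders sum to 2 (valence 2) → 0 H
  atom 2: C, bond orders sum to 4 (valence 4) → 0 H
  atom 3: O, bond orders sum to 1 (valence 2) → 1 H
  atom 4: C, bond orders sum to 4 (valence 4) → 0 H
  atom 5: C, bond orders sum to 4 (valence 4) → 0 H
  atom 6: C, bond orders sum to 2 (valence 4) → 2 H
  atom 7: C, bond orders sum to 1 (valence 4) → 3 H
  atom 8: C, bond orders sum to 4 (valence 4) → 0 H
  atom 9: C, bond orders sum to 4 (valence 4) → 0 H
  atom 10: O, bond orders sum to 1 (valence 2) → 1 H
  atom 11: C, bond orders sum to 3 (valence 4) → 1 H
  atom 12: C, bond orders sum to 3 (valence 4) → 1 H
  atom 13: C, bond orders sum to 4 (valence 4) → 0 H
  atom 14: C, bond orders sum to 4 (valence 4) → 0 H
  atom 15: N, bond orders sum to 3 (valence 3) → 0 H
  atom 16: C, bond orders sum to 4 (valence 4) → 0 H
  atom 17: C, bond orders sum to 3 (valence 4) → 1 H
  atom 18: C, bond orders sum to 3 (valence 4) → 1 H
Total hydrogens: 11.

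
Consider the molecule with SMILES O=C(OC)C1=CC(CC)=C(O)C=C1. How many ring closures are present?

1

In SMILES, each pair of matching ring-closure digits denotes one ring-closing bond; the number of such bonds equals the number of independent rings.
Ring-closure bonds here: 1.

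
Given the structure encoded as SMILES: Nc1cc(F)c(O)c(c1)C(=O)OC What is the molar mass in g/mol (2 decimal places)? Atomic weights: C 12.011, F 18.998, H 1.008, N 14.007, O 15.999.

185.15 g/mol

First, the molecular formula is C8H8FNO3 (counting implicit H from valence).
  C: 8 × 12.011 = 96.088
  F: 1 × 18.998 = 18.998
  H: 8 × 1.008 = 8.064
  N: 1 × 14.007 = 14.007
  O: 3 × 15.999 = 47.997
Sum: 8×12.011 + 1×18.998 + 8×1.008 + 1×14.007 + 3×15.999 = 185.154 → 185.15 g/mol.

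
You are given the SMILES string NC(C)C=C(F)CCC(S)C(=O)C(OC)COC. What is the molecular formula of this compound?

Walk through each heavy atom and fill implicit hydrogens from standard valence (C 4, N 3, O 2, S 2, halogen 1):
  atom 1: N, bond orders sum to 1 (valence 3) → 2 H
  atom 2: C, bond orders sum to 3 (valence 4) → 1 H
  atom 3: C, bond orders sum to 1 (valence 4) → 3 H
  atom 4: C, bond orders sum to 3 (valence 4) → 1 H
  atom 5: C, bond orders sum to 4 (valence 4) → 0 H
  atom 6: F (halogen, monovalent) → 0 H
  atom 7: C, bond orders sum to 2 (valence 4) → 2 H
  atom 8: C, bond orders sum to 2 (valence 4) → 2 H
  atom 9: C, bond orders sum to 3 (valence 4) → 1 H
  atom 10: S, bond orders sum to 1 (valence 2) → 1 H
  atom 11: C, bond orders sum to 4 (valence 4) → 0 H
  atom 12: O, bond orders sum to 2 (valence 2) → 0 H
  atom 13: C, bond orders sum to 3 (valence 4) → 1 H
  atom 14: O, bond orders sum to 2 (valence 2) → 0 H
  atom 15: C, bond orders sum to 1 (valence 4) → 3 H
  atom 16: C, bond orders sum to 2 (valence 4) → 2 H
  atom 17: O, bond orders sum to 2 (valence 2) → 0 H
  atom 18: C, bond orders sum to 1 (valence 4) → 3 H
Totals → C:12, H:22, F:1, N:1, O:3, S:1.
In Hill order: C12H22FNO3S.

C12H22FNO3S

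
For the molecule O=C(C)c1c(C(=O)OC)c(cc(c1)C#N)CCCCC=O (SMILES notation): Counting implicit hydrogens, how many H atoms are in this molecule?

Walk through each heavy atom and fill implicit hydrogens from standard valence (C 4, N 3, O 2, S 2, halogen 1); for lowercase aromatic atoms, an aromatic c carries 1 H when it has two neighbours and 0 H with three, and aromatic n carries 0 H:
  atom 1: O, bond orders sum to 2 (valence 2) → 0 H
  atom 2: C, bond orders sum to 4 (valence 4) → 0 H
  atom 3: C, bond orders sum to 1 (valence 4) → 3 H
  atom 4: aromatic c, 3 neighbours → 0 H
  atom 5: aromatic c, 3 neighbours → 0 H
  atom 6: C, bond orders sum to 4 (valence 4) → 0 H
  atom 7: O, bond orders sum to 2 (valence 2) → 0 H
  atom 8: O, bond orders sum to 2 (valence 2) → 0 H
  atom 9: C, bond orders sum to 1 (valence 4) → 3 H
  atom 10: aromatic c, 3 neighbours → 0 H
  atom 11: aromatic c, 2 neighbours → 1 H
  atom 12: aromatic c, 3 neighbours → 0 H
  atom 13: aromatic c, 2 neighbours → 1 H
  atom 14: C, bond orders sum to 4 (valence 4) → 0 H
  atom 15: N, bond orders sum to 3 (valence 3) → 0 H
  atom 16: C, bond orders sum to 2 (valence 4) → 2 H
  atom 17: C, bond orders sum to 2 (valence 4) → 2 H
  atom 18: C, bond orders sum to 2 (valence 4) → 2 H
  atom 19: C, bond orders sum to 2 (valence 4) → 2 H
  atom 20: C, bond orders sum to 3 (valence 4) → 1 H
  atom 21: O, bond orders sum to 2 (valence 2) → 0 H
Total hydrogens: 17.

17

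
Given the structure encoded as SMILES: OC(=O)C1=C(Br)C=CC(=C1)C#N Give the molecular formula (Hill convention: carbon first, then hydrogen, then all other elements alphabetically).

C8H4BrNO2

Walk through each heavy atom and fill implicit hydrogens from standard valence (C 4, N 3, O 2, S 2, halogen 1):
  atom 1: O, bond orders sum to 1 (valence 2) → 1 H
  atom 2: C, bond orders sum to 4 (valence 4) → 0 H
  atom 3: O, bond orders sum to 2 (valence 2) → 0 H
  atom 4: C, bond orders sum to 4 (valence 4) → 0 H
  atom 5: C, bond orders sum to 4 (valence 4) → 0 H
  atom 6: Br (halogen, monovalent) → 0 H
  atom 7: C, bond orders sum to 3 (valence 4) → 1 H
  atom 8: C, bond orders sum to 3 (valence 4) → 1 H
  atom 9: C, bond orders sum to 4 (valence 4) → 0 H
  atom 10: C, bond orders sum to 3 (valence 4) → 1 H
  atom 11: C, bond orders sum to 4 (valence 4) → 0 H
  atom 12: N, bond orders sum to 3 (valence 3) → 0 H
Totals → C:8, H:4, Br:1, N:1, O:2.
In Hill order: C8H4BrNO2.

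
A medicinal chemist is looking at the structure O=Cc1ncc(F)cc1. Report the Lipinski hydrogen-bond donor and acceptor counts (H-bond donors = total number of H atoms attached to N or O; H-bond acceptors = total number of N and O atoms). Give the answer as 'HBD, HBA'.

Donors: find every N or O and count the H atoms it carries.
  atom 1 (O): bond orders sum to 2 → 0 H
  atom 4 (N): bond orders sum to 3 → 0 H
Lipinski HBD = 0.
Acceptors: N atoms = 1, O atoms = 1 → HBA = 2.

0, 2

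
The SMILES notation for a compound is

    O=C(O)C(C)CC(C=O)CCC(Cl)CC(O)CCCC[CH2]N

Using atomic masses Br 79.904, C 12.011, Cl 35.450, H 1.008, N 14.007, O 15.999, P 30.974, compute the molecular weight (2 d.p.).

335.87 g/mol

First, the molecular formula is C16H30ClNO4 (counting implicit H from valence).
  C: 16 × 12.011 = 192.176
  Cl: 1 × 35.450 = 35.450
  H: 30 × 1.008 = 30.240
  N: 1 × 14.007 = 14.007
  O: 4 × 15.999 = 63.996
Sum: 16×12.011 + 1×35.450 + 30×1.008 + 1×14.007 + 4×15.999 = 335.869 → 335.87 g/mol.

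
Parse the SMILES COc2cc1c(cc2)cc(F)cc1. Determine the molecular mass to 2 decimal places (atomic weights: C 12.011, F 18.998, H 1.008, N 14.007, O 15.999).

176.19 g/mol

First, the molecular formula is C11H9FO (counting implicit H from valence).
  C: 11 × 12.011 = 132.121
  F: 1 × 18.998 = 18.998
  H: 9 × 1.008 = 9.072
  O: 1 × 15.999 = 15.999
Sum: 11×12.011 + 1×18.998 + 9×1.008 + 1×15.999 = 176.190 → 176.19 g/mol.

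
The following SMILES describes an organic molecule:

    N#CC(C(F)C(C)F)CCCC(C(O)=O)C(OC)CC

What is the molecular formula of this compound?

C14H23F2NO3

Walk through each heavy atom and fill implicit hydrogens from standard valence (C 4, N 3, O 2, S 2, halogen 1):
  atom 1: N, bond orders sum to 3 (valence 3) → 0 H
  atom 2: C, bond orders sum to 4 (valence 4) → 0 H
  atom 3: C, bond orders sum to 3 (valence 4) → 1 H
  atom 4: C, bond orders sum to 3 (valence 4) → 1 H
  atom 5: F (halogen, monovalent) → 0 H
  atom 6: C, bond orders sum to 3 (valence 4) → 1 H
  atom 7: C, bond orders sum to 1 (valence 4) → 3 H
  atom 8: F (halogen, monovalent) → 0 H
  atom 9: C, bond orders sum to 2 (valence 4) → 2 H
  atom 10: C, bond orders sum to 2 (valence 4) → 2 H
  atom 11: C, bond orders sum to 2 (valence 4) → 2 H
  atom 12: C, bond orders sum to 3 (valence 4) → 1 H
  atom 13: C, bond orders sum to 4 (valence 4) → 0 H
  atom 14: O, bond orders sum to 1 (valence 2) → 1 H
  atom 15: O, bond orders sum to 2 (valence 2) → 0 H
  atom 16: C, bond orders sum to 3 (valence 4) → 1 H
  atom 17: O, bond orders sum to 2 (valence 2) → 0 H
  atom 18: C, bond orders sum to 1 (valence 4) → 3 H
  atom 19: C, bond orders sum to 2 (valence 4) → 2 H
  atom 20: C, bond orders sum to 1 (valence 4) → 3 H
Totals → C:14, H:23, F:2, N:1, O:3.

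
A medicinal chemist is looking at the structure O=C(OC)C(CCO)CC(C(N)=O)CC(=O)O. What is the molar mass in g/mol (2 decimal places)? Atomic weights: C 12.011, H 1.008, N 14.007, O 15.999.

247.25 g/mol

First, the molecular formula is C10H17NO6 (counting implicit H from valence).
  C: 10 × 12.011 = 120.110
  H: 17 × 1.008 = 17.136
  N: 1 × 14.007 = 14.007
  O: 6 × 15.999 = 95.994
Sum: 10×12.011 + 17×1.008 + 1×14.007 + 6×15.999 = 247.247 → 247.25 g/mol.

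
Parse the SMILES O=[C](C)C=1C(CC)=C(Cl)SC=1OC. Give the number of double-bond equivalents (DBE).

4

Degree of unsaturation = (number of rings) + (number of π bonds).
Ring closures in the SMILES: 1.
π bonds: 3 double bonds (each 1 DoU) → 3 DoU from unsaturation.
Total DoU = 1 + 3 = 4.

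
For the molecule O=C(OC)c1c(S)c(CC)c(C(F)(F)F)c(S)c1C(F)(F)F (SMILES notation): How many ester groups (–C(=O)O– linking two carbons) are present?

The ester motif appears at heavy-atom position 2 in the SMILES.
Other groups present: 2 thiol.
Ester count: 1.

1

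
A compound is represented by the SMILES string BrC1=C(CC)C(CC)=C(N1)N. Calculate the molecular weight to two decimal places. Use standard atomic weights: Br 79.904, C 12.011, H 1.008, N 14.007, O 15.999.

First, the molecular formula is C8H13BrN2 (counting implicit H from valence).
  Br: 1 × 79.904 = 79.904
  C: 8 × 12.011 = 96.088
  H: 13 × 1.008 = 13.104
  N: 2 × 14.007 = 28.014
Sum: 1×79.904 + 8×12.011 + 13×1.008 + 2×14.007 = 217.110 → 217.11 g/mol.

217.11 g/mol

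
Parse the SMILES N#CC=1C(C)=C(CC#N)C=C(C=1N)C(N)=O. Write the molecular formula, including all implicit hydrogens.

Walk through each heavy atom and fill implicit hydrogens from standard valence (C 4, N 3, O 2, S 2, halogen 1):
  atom 1: N, bond orders sum to 3 (valence 3) → 0 H
  atom 2: C, bond orders sum to 4 (valence 4) → 0 H
  atom 3: C, bond orders sum to 4 (valence 4) → 0 H
  atom 4: C, bond orders sum to 4 (valence 4) → 0 H
  atom 5: C, bond orders sum to 1 (valence 4) → 3 H
  atom 6: C, bond orders sum to 4 (valence 4) → 0 H
  atom 7: C, bond orders sum to 2 (valence 4) → 2 H
  atom 8: C, bond orders sum to 4 (valence 4) → 0 H
  atom 9: N, bond orders sum to 3 (valence 3) → 0 H
  atom 10: C, bond orders sum to 3 (valence 4) → 1 H
  atom 11: C, bond orders sum to 4 (valence 4) → 0 H
  atom 12: C, bond orders sum to 4 (valence 4) → 0 H
  atom 13: N, bond orders sum to 1 (valence 3) → 2 H
  atom 14: C, bond orders sum to 4 (valence 4) → 0 H
  atom 15: N, bond orders sum to 1 (valence 3) → 2 H
  atom 16: O, bond orders sum to 2 (valence 2) → 0 H
Totals → C:11, H:10, N:4, O:1.
In Hill order: C11H10N4O.

C11H10N4O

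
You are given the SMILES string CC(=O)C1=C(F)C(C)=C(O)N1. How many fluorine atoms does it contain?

1

Scan the SMILES for F atoms (remember two-letter symbols like Cl and Br are single atoms).
Fluorine count: 1.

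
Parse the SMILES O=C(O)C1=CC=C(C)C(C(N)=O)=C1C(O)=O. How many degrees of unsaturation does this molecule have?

7

Molecular formula: C10H9NO5.
DoU = (2C + 2 + N − H − X) / 2, where X is the halogen count and O/S are ignored.
    = (2·10 + 2 + 1 − 9 − 0) / 2 = 14 / 2 = 7.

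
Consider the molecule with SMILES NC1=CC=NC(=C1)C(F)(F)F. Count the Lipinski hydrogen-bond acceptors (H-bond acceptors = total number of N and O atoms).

2

N atoms: 2; O atoms: 0.
Lipinski HBA = 2 + 0 = 2.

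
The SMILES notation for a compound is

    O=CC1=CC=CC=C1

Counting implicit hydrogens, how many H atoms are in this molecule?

6

Walk through each heavy atom and fill implicit hydrogens from standard valence (C 4, N 3, O 2, S 2, halogen 1):
  atom 1: O, bond orders sum to 2 (valence 2) → 0 H
  atom 2: C, bond orders sum to 3 (valence 4) → 1 H
  atom 3: C, bond orders sum to 4 (valence 4) → 0 H
  atom 4: C, bond orders sum to 3 (valence 4) → 1 H
  atom 5: C, bond orders sum to 3 (valence 4) → 1 H
  atom 6: C, bond orders sum to 3 (valence 4) → 1 H
  atom 7: C, bond orders sum to 3 (valence 4) → 1 H
  atom 8: C, bond orders sum to 3 (valence 4) → 1 H
Total hydrogens: 6.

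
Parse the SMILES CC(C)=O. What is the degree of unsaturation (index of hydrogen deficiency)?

1

Degree of unsaturation = (number of rings) + (number of π bonds).
Ring closures in the SMILES: 0.
π bonds: 1 double bond (each 1 DoU) → 1 DoU from unsaturation.
Total DoU = 0 + 1 = 1.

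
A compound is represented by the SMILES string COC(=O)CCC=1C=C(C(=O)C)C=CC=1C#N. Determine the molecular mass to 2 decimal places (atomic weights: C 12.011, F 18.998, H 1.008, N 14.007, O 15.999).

First, the molecular formula is C13H13NO3 (counting implicit H from valence).
  C: 13 × 12.011 = 156.143
  H: 13 × 1.008 = 13.104
  N: 1 × 14.007 = 14.007
  O: 3 × 15.999 = 47.997
Sum: 13×12.011 + 13×1.008 + 1×14.007 + 3×15.999 = 231.251 → 231.25 g/mol.

231.25 g/mol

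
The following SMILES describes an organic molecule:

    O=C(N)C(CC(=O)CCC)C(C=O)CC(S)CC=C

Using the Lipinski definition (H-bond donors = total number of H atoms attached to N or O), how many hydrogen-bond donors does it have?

2

Donors: find every N or O and count the H atoms it carries.
  atom 1 (O): bond orders sum to 2 → 0 H
  atom 3 (N): bond orders sum to 1 → 2 H
  atom 7 (O): bond orders sum to 2 → 0 H
  atom 13 (O): bond orders sum to 2 → 0 H
Lipinski HBD = 2.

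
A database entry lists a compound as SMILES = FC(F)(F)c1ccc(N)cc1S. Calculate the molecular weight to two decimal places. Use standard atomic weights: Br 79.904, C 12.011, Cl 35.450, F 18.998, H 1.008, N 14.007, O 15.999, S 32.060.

First, the molecular formula is C7H6F3NS (counting implicit H from valence).
  C: 7 × 12.011 = 84.077
  F: 3 × 18.998 = 56.994
  H: 6 × 1.008 = 6.048
  N: 1 × 14.007 = 14.007
  S: 1 × 32.060 = 32.060
Sum: 7×12.011 + 3×18.998 + 6×1.008 + 1×14.007 + 1×32.060 = 193.186 → 193.19 g/mol.

193.19 g/mol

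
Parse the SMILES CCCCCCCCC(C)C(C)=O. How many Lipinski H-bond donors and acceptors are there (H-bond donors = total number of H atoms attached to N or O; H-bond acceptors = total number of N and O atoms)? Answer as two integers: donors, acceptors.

Donors: find every N or O and count the H atoms it carries.
  atom 13 (O): bond orders sum to 2 → 0 H
Lipinski HBD = 0.
Acceptors: N atoms = 0, O atoms = 1 → HBA = 1.

0, 1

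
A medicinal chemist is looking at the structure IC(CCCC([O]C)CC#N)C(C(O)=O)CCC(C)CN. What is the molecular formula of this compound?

Walk through each heavy atom and fill implicit hydrogens from standard valence (C 4, N 3, O 2, S 2, halogen 1):
  atom 1: I (halogen, monovalent) → 0 H
  atom 2: C, bond orders sum to 3 (valence 4) → 1 H
  atom 3: C, bond orders sum to 2 (valence 4) → 2 H
  atom 4: C, bond orders sum to 2 (valence 4) → 2 H
  atom 5: C, bond orders sum to 2 (valence 4) → 2 H
  atom 6: C, bond orders sum to 3 (valence 4) → 1 H
  atom 7: O with explicit H count 0
  atom 8: C, bond orders sum to 1 (valence 4) → 3 H
  atom 9: C, bond orders sum to 2 (valence 4) → 2 H
  atom 10: C, bond orders sum to 4 (valence 4) → 0 H
  atom 11: N, bond orders sum to 3 (valence 3) → 0 H
  atom 12: C, bond orders sum to 3 (valence 4) → 1 H
  atom 13: C, bond orders sum to 4 (valence 4) → 0 H
  atom 14: O, bond orders sum to 1 (valence 2) → 1 H
  atom 15: O, bond orders sum to 2 (valence 2) → 0 H
  atom 16: C, bond orders sum to 2 (valence 4) → 2 H
  atom 17: C, bond orders sum to 2 (valence 4) → 2 H
  atom 18: C, bond orders sum to 3 (valence 4) → 1 H
  atom 19: C, bond orders sum to 1 (valence 4) → 3 H
  atom 20: C, bond orders sum to 2 (valence 4) → 2 H
  atom 21: N, bond orders sum to 1 (valence 3) → 2 H
Totals → C:15, H:27, I:1, N:2, O:3.

C15H27IN2O3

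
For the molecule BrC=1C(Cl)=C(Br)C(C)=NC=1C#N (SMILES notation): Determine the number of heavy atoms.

12

Every atom symbol written in the SMILES (organic subset) is one heavy atom; implicit H are not written.
Heavy atoms by element → Br:2, C:7, Cl:1, N:2.
Total: 12.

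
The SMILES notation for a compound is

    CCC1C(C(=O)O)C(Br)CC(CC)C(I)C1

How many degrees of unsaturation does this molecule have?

Degree of unsaturation = (number of rings) + (number of π bonds).
Ring closures in the SMILES: 1.
π bonds: 1 double bond (each 1 DoU) → 1 DoU from unsaturation.
Total DoU = 1 + 1 = 2.

2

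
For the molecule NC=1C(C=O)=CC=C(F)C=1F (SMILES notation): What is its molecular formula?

Walk through each heavy atom and fill implicit hydrogens from standard valence (C 4, N 3, O 2, S 2, halogen 1):
  atom 1: N, bond orders sum to 1 (valence 3) → 2 H
  atom 2: C, bond orders sum to 4 (valence 4) → 0 H
  atom 3: C, bond orders sum to 4 (valence 4) → 0 H
  atom 4: C, bond orders sum to 3 (valence 4) → 1 H
  atom 5: O, bond orders sum to 2 (valence 2) → 0 H
  atom 6: C, bond orders sum to 3 (valence 4) → 1 H
  atom 7: C, bond orders sum to 3 (valence 4) → 1 H
  atom 8: C, bond orders sum to 4 (valence 4) → 0 H
  atom 9: F (halogen, monovalent) → 0 H
  atom 10: C, bond orders sum to 4 (valence 4) → 0 H
  atom 11: F (halogen, monovalent) → 0 H
Totals → C:7, H:5, F:2, N:1, O:1.
In Hill order: C7H5F2NO.

C7H5F2NO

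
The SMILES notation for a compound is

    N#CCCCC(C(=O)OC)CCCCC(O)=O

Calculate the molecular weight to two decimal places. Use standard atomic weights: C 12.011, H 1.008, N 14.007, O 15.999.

241.29 g/mol

First, the molecular formula is C12H19NO4 (counting implicit H from valence).
  C: 12 × 12.011 = 144.132
  H: 19 × 1.008 = 19.152
  N: 1 × 14.007 = 14.007
  O: 4 × 15.999 = 63.996
Sum: 12×12.011 + 19×1.008 + 1×14.007 + 4×15.999 = 241.287 → 241.29 g/mol.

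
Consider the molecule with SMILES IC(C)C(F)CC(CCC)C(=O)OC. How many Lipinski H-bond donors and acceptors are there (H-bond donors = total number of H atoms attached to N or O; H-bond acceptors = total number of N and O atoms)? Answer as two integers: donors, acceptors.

Donors: find every N or O and count the H atoms it carries.
  atom 12 (O): bond orders sum to 2 → 0 H
  atom 13 (O): bond orders sum to 2 → 0 H
Lipinski HBD = 0.
Acceptors: N atoms = 0, O atoms = 2 → HBA = 2.

0, 2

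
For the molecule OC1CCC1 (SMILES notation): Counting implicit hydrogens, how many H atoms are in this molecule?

8

Walk through each heavy atom and fill implicit hydrogens from standard valence (C 4, N 3, O 2, S 2, halogen 1):
  atom 1: O, bond orders sum to 1 (valence 2) → 1 H
  atom 2: C, bond orders sum to 3 (valence 4) → 1 H
  atom 3: C, bond orders sum to 2 (valence 4) → 2 H
  atom 4: C, bond orders sum to 2 (valence 4) → 2 H
  atom 5: C, bond orders sum to 2 (valence 4) → 2 H
Total hydrogens: 8.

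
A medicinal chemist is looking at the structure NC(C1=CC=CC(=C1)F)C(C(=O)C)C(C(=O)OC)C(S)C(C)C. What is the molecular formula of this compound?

Walk through each heavy atom and fill implicit hydrogens from standard valence (C 4, N 3, O 2, S 2, halogen 1):
  atom 1: N, bond orders sum to 1 (valence 3) → 2 H
  atom 2: C, bond orders sum to 3 (valence 4) → 1 H
  atom 3: C, bond orders sum to 4 (valence 4) → 0 H
  atom 4: C, bond orders sum to 3 (valence 4) → 1 H
  atom 5: C, bond orders sum to 3 (valence 4) → 1 H
  atom 6: C, bond orders sum to 3 (valence 4) → 1 H
  atom 7: C, bond orders sum to 4 (valence 4) → 0 H
  atom 8: C, bond orders sum to 3 (valence 4) → 1 H
  atom 9: F (halogen, monovalent) → 0 H
  atom 10: C, bond orders sum to 3 (valence 4) → 1 H
  atom 11: C, bond orders sum to 4 (valence 4) → 0 H
  atom 12: O, bond orders sum to 2 (valence 2) → 0 H
  atom 13: C, bond orders sum to 1 (valence 4) → 3 H
  atom 14: C, bond orders sum to 3 (valence 4) → 1 H
  atom 15: C, bond orders sum to 4 (valence 4) → 0 H
  atom 16: O, bond orders sum to 2 (valence 2) → 0 H
  atom 17: O, bond orders sum to 2 (valence 2) → 0 H
  atom 18: C, bond orders sum to 1 (valence 4) → 3 H
  atom 19: C, bond orders sum to 3 (valence 4) → 1 H
  atom 20: S, bond orders sum to 1 (valence 2) → 1 H
  atom 21: C, bond orders sum to 3 (valence 4) → 1 H
  atom 22: C, bond orders sum to 1 (valence 4) → 3 H
  atom 23: C, bond orders sum to 1 (valence 4) → 3 H
Totals → C:17, H:24, F:1, N:1, O:3, S:1.
In Hill order: C17H24FNO3S.

C17H24FNO3S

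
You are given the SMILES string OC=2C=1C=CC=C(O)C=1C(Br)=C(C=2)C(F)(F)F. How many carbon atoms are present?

Count every carbon token in the SMILES (each C, including those in ring-closure positions and inside branches).
Carbon count: 11.

11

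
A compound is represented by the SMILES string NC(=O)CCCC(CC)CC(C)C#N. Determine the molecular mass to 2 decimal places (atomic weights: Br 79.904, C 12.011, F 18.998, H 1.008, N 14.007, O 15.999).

First, the molecular formula is C11H20N2O (counting implicit H from valence).
  C: 11 × 12.011 = 132.121
  H: 20 × 1.008 = 20.160
  N: 2 × 14.007 = 28.014
  O: 1 × 15.999 = 15.999
Sum: 11×12.011 + 20×1.008 + 2×14.007 + 1×15.999 = 196.294 → 196.29 g/mol.

196.29 g/mol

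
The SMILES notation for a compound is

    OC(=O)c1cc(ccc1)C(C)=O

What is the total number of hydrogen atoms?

8

Walk through each heavy atom and fill implicit hydrogens from standard valence (C 4, N 3, O 2, S 2, halogen 1); for lowercase aromatic atoms, an aromatic c carries 1 H when it has two neighbours and 0 H with three, and aromatic n carries 0 H:
  atom 1: O, bond orders sum to 1 (valence 2) → 1 H
  atom 2: C, bond orders sum to 4 (valence 4) → 0 H
  atom 3: O, bond orders sum to 2 (valence 2) → 0 H
  atom 4: aromatic c, 3 neighbours → 0 H
  atom 5: aromatic c, 2 neighbours → 1 H
  atom 6: aromatic c, 3 neighbours → 0 H
  atom 7: aromatic c, 2 neighbours → 1 H
  atom 8: aromatic c, 2 neighbours → 1 H
  atom 9: aromatic c, 2 neighbours → 1 H
  atom 10: C, bond orders sum to 4 (valence 4) → 0 H
  atom 11: C, bond orders sum to 1 (valence 4) → 3 H
  atom 12: O, bond orders sum to 2 (valence 2) → 0 H
Total hydrogens: 8.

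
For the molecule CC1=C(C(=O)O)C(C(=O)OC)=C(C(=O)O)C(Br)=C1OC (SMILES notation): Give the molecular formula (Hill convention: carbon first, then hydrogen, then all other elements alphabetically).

Walk through each heavy atom and fill implicit hydrogens from standard valence (C 4, N 3, O 2, S 2, halogen 1):
  atom 1: C, bond orders sum to 1 (valence 4) → 3 H
  atom 2: C, bond orders sum to 4 (valence 4) → 0 H
  atom 3: C, bond orders sum to 4 (valence 4) → 0 H
  atom 4: C, bond orders sum to 4 (valence 4) → 0 H
  atom 5: O, bond orders sum to 2 (valence 2) → 0 H
  atom 6: O, bond orders sum to 1 (valence 2) → 1 H
  atom 7: C, bond orders sum to 4 (valence 4) → 0 H
  atom 8: C, bond orders sum to 4 (valence 4) → 0 H
  atom 9: O, bond orders sum to 2 (valence 2) → 0 H
  atom 10: O, bond orders sum to 2 (valence 2) → 0 H
  atom 11: C, bond orders sum to 1 (valence 4) → 3 H
  atom 12: C, bond orders sum to 4 (valence 4) → 0 H
  atom 13: C, bond orders sum to 4 (valence 4) → 0 H
  atom 14: O, bond orders sum to 2 (valence 2) → 0 H
  atom 15: O, bond orders sum to 1 (valence 2) → 1 H
  atom 16: C, bond orders sum to 4 (valence 4) → 0 H
  atom 17: Br (halogen, monovalent) → 0 H
  atom 18: C, bond orders sum to 4 (valence 4) → 0 H
  atom 19: O, bond orders sum to 2 (valence 2) → 0 H
  atom 20: C, bond orders sum to 1 (valence 4) → 3 H
Totals → C:12, H:11, Br:1, O:7.
In Hill order: C12H11BrO7.

C12H11BrO7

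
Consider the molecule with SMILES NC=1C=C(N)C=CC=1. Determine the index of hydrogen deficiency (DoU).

4

Degree of unsaturation = (number of rings) + (number of π bonds).
Ring closures in the SMILES: 1.
π bonds: 3 double bonds (each 1 DoU) → 3 DoU from unsaturation.
Total DoU = 1 + 3 = 4.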